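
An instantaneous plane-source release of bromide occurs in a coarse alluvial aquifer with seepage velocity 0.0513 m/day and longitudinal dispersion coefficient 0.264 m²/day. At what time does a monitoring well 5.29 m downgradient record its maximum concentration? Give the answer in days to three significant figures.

For the 1D instantaneous-source solution, setting ∂C/∂t = 0 at fixed x gives v²t² + 2Dt − x² = 0, so t = (√(D² + v²x²) − D)/v².
√(D² + v²x²) = √(0.264² + 0.0513² × 5.29²) = 0.3786; v² = 0.00263169.
t = (0.3786 − 0.264)/0.00263169 = 43.5 days (vs. the pure-advection estimate x/v = 103 d).

43.5 days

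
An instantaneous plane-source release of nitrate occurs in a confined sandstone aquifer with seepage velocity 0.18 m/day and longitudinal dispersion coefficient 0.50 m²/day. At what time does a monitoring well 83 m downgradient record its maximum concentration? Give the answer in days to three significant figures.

446 days

For the 1D instantaneous-source solution, setting ∂C/∂t = 0 at fixed x gives v²t² + 2Dt − x² = 0, so t = (√(D² + v²x²) − D)/v².
√(D² + v²x²) = √(0.50² + 0.18² × 83²) = 14.95; v² = 0.0324.
t = (14.95 − 0.50)/0.0324 = 446 days (vs. the pure-advection estimate x/v = 461 d).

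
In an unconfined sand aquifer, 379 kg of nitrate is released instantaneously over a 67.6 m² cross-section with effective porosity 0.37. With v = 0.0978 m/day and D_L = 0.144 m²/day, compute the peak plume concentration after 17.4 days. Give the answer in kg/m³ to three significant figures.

The peak of an instantaneous 1D plume sits at x = vt; there the Gaussian factor is 1 and C_max = M/(n_e·A·√(4πDt)), where n_e·A is the pore area the mass is dissolved in.
√(4πDt) = √(4π × 0.144 × 17.4) = 5.611 m, so C_max = 379/(0.37 × 67.6 × 5.611) = 2.70 kg/m³.

2.70 kg/m³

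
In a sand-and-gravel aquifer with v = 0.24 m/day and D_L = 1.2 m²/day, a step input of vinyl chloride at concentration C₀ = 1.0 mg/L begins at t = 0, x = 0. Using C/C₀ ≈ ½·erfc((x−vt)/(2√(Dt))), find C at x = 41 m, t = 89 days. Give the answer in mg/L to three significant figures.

For a continuous step input, C/C₀ ≈ ½·erfc((x−vt)/(2√(Dt))).
vt = 0.24 × 89 = 21.36 m and 2√(Dt) = 2√(1.2 × 89) = 20.67 m.
Argument (x−vt)/(2√(Dt)) = (41 − 21.36)/20.67 = 0.9502; ½·erfc(0.9502) = 0.08951.
C = 1.0 × 0.08951 = 0.0895 mg/L.

0.0895 mg/L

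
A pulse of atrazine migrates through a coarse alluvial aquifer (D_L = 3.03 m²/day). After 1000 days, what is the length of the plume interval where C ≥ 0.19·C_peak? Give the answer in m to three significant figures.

284 m

The plume is Gaussian with σ = √(2Dt) = √(2 × 3.03 × 1000) = 77.85 m.
C/C_peak = exp(−Δx²/(2σ²)) = 0.19 ⇒ Δx = σ·√(−2 ln 0.19) = 77.85 × 1.822 = 141.8 m.
Width = 2Δx = 284 m.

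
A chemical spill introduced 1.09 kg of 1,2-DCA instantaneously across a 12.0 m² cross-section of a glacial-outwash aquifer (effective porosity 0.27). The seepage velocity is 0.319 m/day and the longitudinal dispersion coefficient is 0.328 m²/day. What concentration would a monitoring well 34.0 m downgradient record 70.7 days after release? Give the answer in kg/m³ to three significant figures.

For an instantaneous plane source, C(x,t) = M/(n_e·A·√(4πDt)) · exp(−(x−vt)²/(4Dt)), with n_e·A the pore (flow) area.
Plume center vt = 0.319 × 70.7 = 22.5533 m, so the well at 34.0 m is 11.4467 m downgradient of the peak.
√(4πDt) = 17.07 m, giving peak height M/(n_e·A·√(4πDt)) = 1.09/(0.27 × 12.0 × 17.07) = 0.01971 kg/m³.
(x−vt)²/(4Dt) = (11.4467)²/(4 × 0.328 × 70.7) = 1.413; exp(−1.413) = 0.2434.
C = 0.01971 × 0.2434 = 0.00480 kg/m³.

0.00480 kg/m³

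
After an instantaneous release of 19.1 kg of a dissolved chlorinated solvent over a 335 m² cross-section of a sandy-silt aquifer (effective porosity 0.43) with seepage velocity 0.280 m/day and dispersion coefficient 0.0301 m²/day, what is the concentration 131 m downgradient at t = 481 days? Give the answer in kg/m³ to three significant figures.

For an instantaneous plane source, C(x,t) = M/(n_e·A·√(4πDt)) · exp(−(x−vt)²/(4Dt)), with n_e·A the pore (flow) area.
Plume center vt = 0.280 × 481 = 134.68 m, so the well at 131 m is 3.68 m upgradient of the peak.
√(4πDt) = 13.49 m, giving peak height M/(n_e·A·√(4πDt)) = 19.1/(0.43 × 335 × 13.49) = 0.009829 kg/m³.
(x−vt)²/(4Dt) = (-3.68)²/(4 × 0.0301 × 481) = 0.2338; exp(−0.2338) = 0.7915.
C = 0.009829 × 0.7915 = 0.00778 kg/m³.

0.00778 kg/m³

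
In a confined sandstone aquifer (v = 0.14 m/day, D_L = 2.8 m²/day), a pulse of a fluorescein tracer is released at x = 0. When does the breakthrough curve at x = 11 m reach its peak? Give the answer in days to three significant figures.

20.2 days

For the 1D instantaneous-source solution, setting ∂C/∂t = 0 at fixed x gives v²t² + 2Dt − x² = 0, so t = (√(D² + v²x²) − D)/v².
√(D² + v²x²) = √(2.8² + 0.14² × 11²) = 3.196; v² = 0.0196.
t = (3.196 − 2.8)/0.0196 = 20.2 days (vs. the pure-advection estimate x/v = 78.6 d).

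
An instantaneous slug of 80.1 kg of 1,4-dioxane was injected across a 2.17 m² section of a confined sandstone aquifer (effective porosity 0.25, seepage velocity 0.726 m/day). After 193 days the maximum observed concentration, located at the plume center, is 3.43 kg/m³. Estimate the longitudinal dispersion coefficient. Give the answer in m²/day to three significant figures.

At the plume center C_max = M/(n_e·A·√(4πDt)), so D = M²/(4πt·(n_e·A·C_max)²).
n_e·A·C_max = 0.25 × 2.17 × 3.43 = 1.861 kg/m.
D = 80.1²/(4π × 193 × 1.861²) = 0.764 m²/day.

0.764 m²/day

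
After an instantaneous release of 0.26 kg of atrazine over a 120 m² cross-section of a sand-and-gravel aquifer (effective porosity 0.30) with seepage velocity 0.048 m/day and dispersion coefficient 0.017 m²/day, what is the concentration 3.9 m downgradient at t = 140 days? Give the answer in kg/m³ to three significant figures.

0.000573 kg/m³

For an instantaneous plane source, C(x,t) = M/(n_e·A·√(4πDt)) · exp(−(x−vt)²/(4Dt)), with n_e·A the pore (flow) area.
Plume center vt = 0.048 × 140 = 6.72 m, so the well at 3.9 m is 2.82 m upgradient of the peak.
√(4πDt) = 5.469 m, giving peak height M/(n_e·A·√(4πDt)) = 0.26/(0.30 × 120 × 5.469) = 0.001321 kg/m³.
(x−vt)²/(4Dt) = (-2.82)²/(4 × 0.017 × 140) = 0.8353; exp(−0.8353) = 0.4337.
C = 0.001321 × 0.4337 = 0.000573 kg/m³.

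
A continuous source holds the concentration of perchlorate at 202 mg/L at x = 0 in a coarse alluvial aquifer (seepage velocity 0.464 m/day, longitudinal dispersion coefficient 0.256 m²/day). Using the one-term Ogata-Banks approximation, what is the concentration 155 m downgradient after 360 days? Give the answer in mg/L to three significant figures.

164 mg/L

For a continuous step input, C/C₀ ≈ ½·erfc((x−vt)/(2√(Dt))).
vt = 0.464 × 360 = 167.04 m and 2√(Dt) = 2√(0.256 × 360) = 19.20 m.
Argument (x−vt)/(2√(Dt)) = (155 − 167.04)/19.20 = -0.6271; ½·erfc(-0.6271) = 0.8124.
C = 202 × 0.8124 = 164 mg/L.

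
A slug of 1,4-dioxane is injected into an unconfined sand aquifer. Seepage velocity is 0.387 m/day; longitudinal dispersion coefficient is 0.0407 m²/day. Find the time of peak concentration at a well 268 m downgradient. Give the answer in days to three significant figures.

For the 1D instantaneous-source solution, setting ∂C/∂t = 0 at fixed x gives v²t² + 2Dt − x² = 0, so t = (√(D² + v²x²) − D)/v².
√(D² + v²x²) = √(0.0407² + 0.387² × 268²) = 103.7; v² = 0.149769.
t = (103.7 − 0.0407)/0.149769 = 692 days (vs. the pure-advection estimate x/v = 693 d).

692 days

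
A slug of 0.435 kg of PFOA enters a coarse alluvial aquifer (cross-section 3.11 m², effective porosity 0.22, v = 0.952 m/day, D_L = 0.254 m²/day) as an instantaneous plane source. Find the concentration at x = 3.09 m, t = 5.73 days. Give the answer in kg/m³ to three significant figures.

0.0569 kg/m³

For an instantaneous plane source, C(x,t) = M/(n_e·A·√(4πDt)) · exp(−(x−vt)²/(4Dt)), with n_e·A the pore (flow) area.
Plume center vt = 0.952 × 5.73 = 5.45496 m, so the well at 3.09 m is 2.36496 m upgradient of the peak.
√(4πDt) = 4.277 m, giving peak height M/(n_e·A·√(4πDt)) = 0.435/(0.22 × 3.11 × 4.277) = 0.1487 kg/m³.
(x−vt)²/(4Dt) = (-2.36496)²/(4 × 0.254 × 5.73) = 0.9607; exp(−0.9607) = 0.3826.
C = 0.1487 × 0.3826 = 0.0569 kg/m³.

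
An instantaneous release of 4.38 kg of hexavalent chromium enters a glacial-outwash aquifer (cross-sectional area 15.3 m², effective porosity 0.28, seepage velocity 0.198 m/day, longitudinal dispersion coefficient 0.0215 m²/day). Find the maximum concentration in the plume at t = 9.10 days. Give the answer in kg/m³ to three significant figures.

The peak of an instantaneous 1D plume sits at x = vt; there the Gaussian factor is 1 and C_max = M/(n_e·A·√(4πDt)), where n_e·A is the pore area the mass is dissolved in.
√(4πDt) = √(4π × 0.0215 × 9.10) = 1.568 m, so C_max = 4.38/(0.28 × 15.3 × 1.568) = 0.652 kg/m³.

0.652 kg/m³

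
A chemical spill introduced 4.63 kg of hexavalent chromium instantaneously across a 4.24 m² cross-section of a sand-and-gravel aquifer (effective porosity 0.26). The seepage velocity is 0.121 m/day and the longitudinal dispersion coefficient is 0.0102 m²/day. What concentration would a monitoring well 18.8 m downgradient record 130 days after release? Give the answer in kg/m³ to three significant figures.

0.174 kg/m³

For an instantaneous plane source, C(x,t) = M/(n_e·A·√(4πDt)) · exp(−(x−vt)²/(4Dt)), with n_e·A the pore (flow) area.
Plume center vt = 0.121 × 130 = 15.73 m, so the well at 18.8 m is 3.07 m downgradient of the peak.
√(4πDt) = 4.082 m, giving peak height M/(n_e·A·√(4πDt)) = 4.63/(0.26 × 4.24 × 4.082) = 1.029 kg/m³.
(x−vt)²/(4Dt) = (3.07)²/(4 × 0.0102 × 130) = 1.777; exp(−1.777) = 0.1691.
C = 1.029 × 0.1691 = 0.174 kg/m³.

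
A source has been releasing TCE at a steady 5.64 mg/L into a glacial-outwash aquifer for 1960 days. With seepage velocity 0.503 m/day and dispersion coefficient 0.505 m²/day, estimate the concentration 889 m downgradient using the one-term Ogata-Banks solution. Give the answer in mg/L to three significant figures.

For a continuous step input, C/C₀ ≈ ½·erfc((x−vt)/(2√(Dt))).
vt = 0.503 × 1960 = 985.88 m and 2√(Dt) = 2√(0.505 × 1960) = 62.92 m.
Argument (x−vt)/(2√(Dt)) = (889 − 985.88)/62.92 = -1.540; ½·erfc(-1.540) = 0.9853.
C = 5.64 × 0.9853 = 5.56 mg/L.

5.56 mg/L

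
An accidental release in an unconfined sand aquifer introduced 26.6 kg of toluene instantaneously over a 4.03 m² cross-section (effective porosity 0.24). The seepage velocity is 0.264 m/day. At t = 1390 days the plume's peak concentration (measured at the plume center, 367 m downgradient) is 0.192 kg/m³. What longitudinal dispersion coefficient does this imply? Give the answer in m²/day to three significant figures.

At the plume center C_max = M/(n_e·A·√(4πDt)), so D = M²/(4πt·(n_e·A·C_max)²).
n_e·A·C_max = 0.24 × 4.03 × 0.192 = 0.1857 kg/m.
D = 26.6²/(4π × 1390 × 0.1857²) = 1.17 m²/day.

1.17 m²/day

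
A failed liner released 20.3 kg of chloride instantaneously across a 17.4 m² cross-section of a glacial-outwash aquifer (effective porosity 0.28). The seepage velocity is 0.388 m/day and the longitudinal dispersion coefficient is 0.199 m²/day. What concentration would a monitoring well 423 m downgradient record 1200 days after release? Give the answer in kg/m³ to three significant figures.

For an instantaneous plane source, C(x,t) = M/(n_e·A·√(4πDt)) · exp(−(x−vt)²/(4Dt)), with n_e·A the pore (flow) area.
Plume center vt = 0.388 × 1200 = 465.6 m, so the well at 423 m is 42.6 m upgradient of the peak.
√(4πDt) = 54.78 m, giving peak height M/(n_e·A·√(4πDt)) = 20.3/(0.28 × 17.4 × 54.78) = 0.07606 kg/m³.
(x−vt)²/(4Dt) = (-42.6)²/(4 × 0.199 × 1200) = 1.900; exp(−1.900) = 0.1496.
C = 0.07606 × 0.1496 = 0.0114 kg/m³.

0.0114 kg/m³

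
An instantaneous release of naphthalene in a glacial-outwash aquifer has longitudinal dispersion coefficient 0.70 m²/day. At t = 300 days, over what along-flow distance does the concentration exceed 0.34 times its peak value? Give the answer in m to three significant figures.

The plume is Gaussian with σ = √(2Dt) = √(2 × 0.70 × 300) = 20.49 m.
C/C_peak = exp(−Δx²/(2σ²)) = 0.34 ⇒ Δx = σ·√(−2 ln 0.34) = 20.49 × 1.469 = 30.10 m.
Width = 2Δx = 60.2 m.

60.2 m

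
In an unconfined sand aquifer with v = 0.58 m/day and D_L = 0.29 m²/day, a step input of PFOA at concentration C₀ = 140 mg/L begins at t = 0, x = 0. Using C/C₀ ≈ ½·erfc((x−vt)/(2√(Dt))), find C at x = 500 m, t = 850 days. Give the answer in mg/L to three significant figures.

52.7 mg/L

For a continuous step input, C/C₀ ≈ ½·erfc((x−vt)/(2√(Dt))).
vt = 0.58 × 850 = 493 m and 2√(Dt) = 2√(0.29 × 850) = 31.40 m.
Argument (x−vt)/(2√(Dt)) = (500 − 493)/31.40 = 0.2229; ½·erfc(0.2229) = 0.3763.
C = 140 × 0.3763 = 52.7 mg/L.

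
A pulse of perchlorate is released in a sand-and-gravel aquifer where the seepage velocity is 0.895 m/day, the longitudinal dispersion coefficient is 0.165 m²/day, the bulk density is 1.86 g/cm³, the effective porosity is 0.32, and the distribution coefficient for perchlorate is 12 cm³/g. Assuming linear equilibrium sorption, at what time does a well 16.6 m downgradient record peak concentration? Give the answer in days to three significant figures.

Retardation factor R = 1 + ρ_b·K_d/n = 1 + 1.86 × 12/0.32 = 70.75.
Sorption retards both mechanisms: v_R = v/R = 0.01265 m/day, D_R = D/R = 0.002332 m²/day.
Peak time from v_R²t² + 2D_R t − x² = 0: t = (√(D_R² + v_R²x²) − D_R)/v_R².
√(D_R² + v_R²x²) = √(0.002332² + 0.01265² × 16.6²) = 0.2100; v_R² = 0.0001600.
t = (0.2100 − 0.002332)/0.0001600 = 1300 days.

1300 days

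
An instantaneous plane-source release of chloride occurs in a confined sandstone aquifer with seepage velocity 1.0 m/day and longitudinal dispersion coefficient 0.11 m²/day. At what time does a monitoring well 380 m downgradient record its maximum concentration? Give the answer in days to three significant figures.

380 days

For the 1D instantaneous-source solution, setting ∂C/∂t = 0 at fixed x gives v²t² + 2Dt − x² = 0, so t = (√(D² + v²x²) − D)/v².
√(D² + v²x²) = √(0.11² + 1.0² × 380²) = 380.0; v² = 1.
t = (380.0 − 0.11)/1 = 380 days (vs. the pure-advection estimate x/v = 380 d).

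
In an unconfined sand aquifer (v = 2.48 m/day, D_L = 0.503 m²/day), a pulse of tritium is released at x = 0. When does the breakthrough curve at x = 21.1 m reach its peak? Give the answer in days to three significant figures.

For the 1D instantaneous-source solution, setting ∂C/∂t = 0 at fixed x gives v²t² + 2Dt − x² = 0, so t = (√(D² + v²x²) − D)/v².
√(D² + v²x²) = √(0.503² + 2.48² × 21.1²) = 52.33; v² = 6.1504.
t = (52.33 − 0.503)/6.1504 = 8.43 days (vs. the pure-advection estimate x/v = 8.51 d).

8.43 days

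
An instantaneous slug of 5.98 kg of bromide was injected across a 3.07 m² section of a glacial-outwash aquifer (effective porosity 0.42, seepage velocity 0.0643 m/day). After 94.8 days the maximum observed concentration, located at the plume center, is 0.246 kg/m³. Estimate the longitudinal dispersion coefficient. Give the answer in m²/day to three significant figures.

At the plume center C_max = M/(n_e·A·√(4πDt)), so D = M²/(4πt·(n_e·A·C_max)²).
n_e·A·C_max = 0.42 × 3.07 × 0.246 = 0.3172 kg/m.
D = 5.98²/(4π × 94.8 × 0.3172²) = 0.298 m²/day.

0.298 m²/day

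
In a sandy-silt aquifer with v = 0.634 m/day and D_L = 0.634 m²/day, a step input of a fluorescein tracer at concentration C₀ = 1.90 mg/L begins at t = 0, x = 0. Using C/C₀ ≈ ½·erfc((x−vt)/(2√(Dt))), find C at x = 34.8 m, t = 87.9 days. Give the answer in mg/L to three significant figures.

1.85 mg/L

For a continuous step input, C/C₀ ≈ ½·erfc((x−vt)/(2√(Dt))).
vt = 0.634 × 87.9 = 55.7286 m and 2√(Dt) = 2√(0.634 × 87.9) = 14.93 m.
Argument (x−vt)/(2√(Dt)) = (34.8 − 55.7286)/14.93 = -1.402; ½·erfc(-1.402) = 0.9763.
C = 1.90 × 0.9763 = 1.85 mg/L.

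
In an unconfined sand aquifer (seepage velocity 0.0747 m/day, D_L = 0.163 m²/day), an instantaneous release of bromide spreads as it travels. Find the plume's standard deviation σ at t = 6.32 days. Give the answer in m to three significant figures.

Dispersive spreading gives a Gaussian with σ² = 2Dt; advection only shifts the center.
σ = √(2 × 0.163 × 6.32) = 1.44 m.

1.44 m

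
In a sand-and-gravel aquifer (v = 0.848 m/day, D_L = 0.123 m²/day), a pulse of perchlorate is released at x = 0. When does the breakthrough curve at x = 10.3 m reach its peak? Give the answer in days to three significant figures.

For the 1D instantaneous-source solution, setting ∂C/∂t = 0 at fixed x gives v²t² + 2Dt − x² = 0, so t = (√(D² + v²x²) − D)/v².
√(D² + v²x²) = √(0.123² + 0.848² × 10.3²) = 8.735; v² = 0.719104.
t = (8.735 − 0.123)/0.719104 = 12.0 days (vs. the pure-advection estimate x/v = 12.1 d).

12.0 days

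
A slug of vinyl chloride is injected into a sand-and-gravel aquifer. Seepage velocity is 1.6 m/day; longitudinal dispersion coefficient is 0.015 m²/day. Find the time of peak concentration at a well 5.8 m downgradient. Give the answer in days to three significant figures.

For the 1D instantaneous-source solution, setting ∂C/∂t = 0 at fixed x gives v²t² + 2Dt − x² = 0, so t = (√(D² + v²x²) − D)/v².
√(D² + v²x²) = √(0.015² + 1.6² × 5.8²) = 9.280; v² = 2.56.
t = (9.280 − 0.015)/2.56 = 3.62 days (vs. the pure-advection estimate x/v = 3.62 d).

3.62 days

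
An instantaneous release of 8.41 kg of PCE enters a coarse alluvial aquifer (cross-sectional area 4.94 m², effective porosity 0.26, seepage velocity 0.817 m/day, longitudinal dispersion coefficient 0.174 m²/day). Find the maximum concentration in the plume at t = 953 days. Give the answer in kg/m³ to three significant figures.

0.143 kg/m³

The peak of an instantaneous 1D plume sits at x = vt; there the Gaussian factor is 1 and C_max = M/(n_e·A·√(4πDt)), where n_e·A is the pore area the mass is dissolved in.
√(4πDt) = √(4π × 0.174 × 953) = 45.65 m, so C_max = 8.41/(0.26 × 4.94 × 45.65) = 0.143 kg/m³.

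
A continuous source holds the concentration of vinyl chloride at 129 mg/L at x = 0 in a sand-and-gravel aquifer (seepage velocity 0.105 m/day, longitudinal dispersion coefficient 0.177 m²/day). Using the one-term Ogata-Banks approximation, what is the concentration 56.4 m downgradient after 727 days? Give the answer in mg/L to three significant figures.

115 mg/L

For a continuous step input, C/C₀ ≈ ½·erfc((x−vt)/(2√(Dt))).
vt = 0.105 × 727 = 76.335 m and 2√(Dt) = 2√(0.177 × 727) = 22.69 m.
Argument (x−vt)/(2√(Dt)) = (56.4 − 76.335)/22.69 = -0.8786; ½·erfc(-0.8786) = 0.8930.
C = 129 × 0.8930 = 115 mg/L.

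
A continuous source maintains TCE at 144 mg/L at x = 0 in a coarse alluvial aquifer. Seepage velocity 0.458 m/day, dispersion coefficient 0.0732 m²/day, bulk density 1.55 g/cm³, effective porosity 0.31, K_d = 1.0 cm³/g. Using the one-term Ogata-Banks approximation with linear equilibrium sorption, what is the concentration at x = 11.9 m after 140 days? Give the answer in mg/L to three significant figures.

36.8 mg/L

Retardation factor R = 1 + ρ_b·K_d/n = 1 + 1.55 × 1.0/0.31 = 6.000.
Sorption retards both mechanisms: v_R = v/R = 0.07633 m/day, D_R = D/R = 0.01220 m²/day.
v_R·t = 0.07633 × 140 = 10.6862 m; 2√(D_R t) = 2.614 m; argument = (11.9 − 10.6862)/2.614 = 0.4643.
C = C₀ × ½·erfc(0.4643) = 144 × 0.2557 = 36.8 mg/L.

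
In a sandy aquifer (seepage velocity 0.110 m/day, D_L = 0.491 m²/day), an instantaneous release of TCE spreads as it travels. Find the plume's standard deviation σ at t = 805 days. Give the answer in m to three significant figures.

Dispersive spreading gives a Gaussian with σ² = 2Dt; advection only shifts the center.
σ = √(2 × 0.491 × 805) = 28.1 m.

28.1 m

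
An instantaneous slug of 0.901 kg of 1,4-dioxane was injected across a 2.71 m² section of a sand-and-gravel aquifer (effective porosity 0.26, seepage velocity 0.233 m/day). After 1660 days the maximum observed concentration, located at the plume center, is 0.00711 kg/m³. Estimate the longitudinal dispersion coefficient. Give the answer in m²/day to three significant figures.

1.55 m²/day

At the plume center C_max = M/(n_e·A·√(4πDt)), so D = M²/(4πt·(n_e·A·C_max)²).
n_e·A·C_max = 0.26 × 2.71 × 0.00711 = 0.005010 kg/m.
D = 0.901²/(4π × 1660 × 0.005010²) = 1.55 m²/day.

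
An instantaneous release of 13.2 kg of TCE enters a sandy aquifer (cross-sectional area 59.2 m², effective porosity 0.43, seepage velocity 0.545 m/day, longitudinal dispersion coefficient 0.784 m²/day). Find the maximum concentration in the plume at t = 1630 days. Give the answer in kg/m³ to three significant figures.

The peak of an instantaneous 1D plume sits at x = vt; there the Gaussian factor is 1 and C_max = M/(n_e·A·√(4πDt)), where n_e·A is the pore area the mass is dissolved in.
√(4πDt) = √(4π × 0.784 × 1630) = 126.7 m, so C_max = 13.2/(0.43 × 59.2 × 126.7) = 0.00409 kg/m³.

0.00409 kg/m³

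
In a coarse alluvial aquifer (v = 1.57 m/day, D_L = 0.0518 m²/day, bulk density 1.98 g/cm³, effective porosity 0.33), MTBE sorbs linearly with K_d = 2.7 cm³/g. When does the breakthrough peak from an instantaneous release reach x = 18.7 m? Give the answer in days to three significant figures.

Retardation factor R = 1 + ρ_b·K_d/n = 1 + 1.98 × 2.7/0.33 = 17.20.
Sorption retards both mechanisms: v_R = v/R = 0.09128 m/day, D_R = D/R = 0.003012 m²/day.
Peak time from v_R²t² + 2D_R t − x² = 0: t = (√(D_R² + v_R²x²) − D_R)/v_R².
√(D_R² + v_R²x²) = √(0.003012² + 0.09128² × 18.7²) = 1.707; v_R² = 0.008332.
t = (1.707 − 0.003012)/0.008332 = 205 days.

205 days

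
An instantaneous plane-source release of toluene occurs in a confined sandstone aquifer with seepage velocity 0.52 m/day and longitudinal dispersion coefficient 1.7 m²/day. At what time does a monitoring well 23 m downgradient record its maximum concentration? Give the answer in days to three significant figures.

For the 1D instantaneous-source solution, setting ∂C/∂t = 0 at fixed x gives v²t² + 2Dt − x² = 0, so t = (√(D² + v²x²) − D)/v².
√(D² + v²x²) = √(1.7² + 0.52² × 23²) = 12.08; v² = 0.2704.
t = (12.08 − 1.7)/0.2704 = 38.4 days (vs. the pure-advection estimate x/v = 44.2 d).

38.4 days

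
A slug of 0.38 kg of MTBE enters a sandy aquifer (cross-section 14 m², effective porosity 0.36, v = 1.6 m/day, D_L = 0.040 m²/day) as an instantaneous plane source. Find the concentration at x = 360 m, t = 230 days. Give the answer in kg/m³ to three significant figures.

0.00123 kg/m³

For an instantaneous plane source, C(x,t) = M/(n_e·A·√(4πDt)) · exp(−(x−vt)²/(4Dt)), with n_e·A the pore (flow) area.
Plume center vt = 1.6 × 230 = 368 m, so the well at 360 m is 8 m upgradient of the peak.
√(4πDt) = 10.75 m, giving peak height M/(n_e·A·√(4πDt)) = 0.38/(0.36 × 14 × 10.75) = 0.007014 kg/m³.
(x−vt)²/(4Dt) = (-8)²/(4 × 0.040 × 230) = 1.739; exp(−1.739) = 0.1757.
C = 0.007014 × 0.1757 = 0.00123 kg/m³.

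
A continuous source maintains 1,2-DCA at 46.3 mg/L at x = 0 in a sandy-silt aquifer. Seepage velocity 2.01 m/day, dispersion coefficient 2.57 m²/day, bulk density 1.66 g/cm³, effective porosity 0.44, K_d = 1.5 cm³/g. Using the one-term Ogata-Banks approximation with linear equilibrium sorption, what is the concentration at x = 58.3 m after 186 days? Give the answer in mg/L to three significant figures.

Retardation factor R = 1 + ρ_b·K_d/n = 1 + 1.66 × 1.5/0.44 = 6.659.
Sorption retards both mechanisms: v_R = v/R = 0.3018 m/day, D_R = D/R = 0.3859 m²/day.
v_R·t = 0.3018 × 186 = 56.1348 m; 2√(D_R t) = 16.94 m; argument = (58.3 − 56.1348)/16.94 = 0.1278.
C = C₀ × ½·erfc(0.1278) = 46.3 × 0.4283 = 19.8 mg/L.

19.8 mg/L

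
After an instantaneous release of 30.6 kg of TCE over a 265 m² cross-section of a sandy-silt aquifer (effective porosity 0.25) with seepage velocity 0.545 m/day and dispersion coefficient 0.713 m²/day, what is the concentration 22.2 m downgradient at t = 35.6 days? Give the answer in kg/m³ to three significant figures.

For an instantaneous plane source, C(x,t) = M/(n_e·A·√(4πDt)) · exp(−(x−vt)²/(4Dt)), with n_e·A the pore (flow) area.
Plume center vt = 0.545 × 35.6 = 19.402 m, so the well at 22.2 m is 2.798 m downgradient of the peak.
√(4πDt) = 17.86 m, giving peak height M/(n_e·A·√(4πDt)) = 30.6/(0.25 × 265 × 17.86) = 0.02586 kg/m³.
(x−vt)²/(4Dt) = (2.798)²/(4 × 0.713 × 35.6) = 0.07711; exp(−0.07711) = 0.9258.
C = 0.02586 × 0.9258 = 0.0239 kg/m³.

0.0239 kg/m³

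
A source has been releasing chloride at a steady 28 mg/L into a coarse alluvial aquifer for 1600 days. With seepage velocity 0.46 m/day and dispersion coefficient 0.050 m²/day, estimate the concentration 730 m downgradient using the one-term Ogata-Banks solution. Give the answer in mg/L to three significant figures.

For a continuous step input, C/C₀ ≈ ½·erfc((x−vt)/(2√(Dt))).
vt = 0.46 × 1600 = 736 m and 2√(Dt) = 2√(0.050 × 1600) = 17.89 m.
Argument (x−vt)/(2√(Dt)) = (730 − 736)/17.89 = -0.3354; ½·erfc(-0.3354) = 0.6824.
C = 28 × 0.6824 = 19.1 mg/L.

19.1 mg/L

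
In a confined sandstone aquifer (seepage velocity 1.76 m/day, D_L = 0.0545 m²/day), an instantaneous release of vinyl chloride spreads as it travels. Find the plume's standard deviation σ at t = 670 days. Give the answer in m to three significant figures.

Dispersive spreading gives a Gaussian with σ² = 2Dt; advection only shifts the center.
σ = √(2 × 0.0545 × 670) = 8.55 m.

8.55 m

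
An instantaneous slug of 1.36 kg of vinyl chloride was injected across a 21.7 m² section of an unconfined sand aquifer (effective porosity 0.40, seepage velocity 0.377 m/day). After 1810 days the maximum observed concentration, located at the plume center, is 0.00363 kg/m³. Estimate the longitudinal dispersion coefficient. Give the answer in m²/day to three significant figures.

0.0819 m²/day

At the plume center C_max = M/(n_e·A·√(4πDt)), so D = M²/(4πt·(n_e·A·C_max)²).
n_e·A·C_max = 0.40 × 21.7 × 0.00363 = 0.03151 kg/m.
D = 1.36²/(4π × 1810 × 0.03151²) = 0.0819 m²/day.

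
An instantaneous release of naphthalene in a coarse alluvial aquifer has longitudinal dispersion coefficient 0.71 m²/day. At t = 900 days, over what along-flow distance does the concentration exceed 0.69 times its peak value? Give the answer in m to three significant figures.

61.6 m

The plume is Gaussian with σ = √(2Dt) = √(2 × 0.71 × 900) = 35.75 m.
C/C_peak = exp(−Δx²/(2σ²)) = 0.69 ⇒ Δx = σ·√(−2 ln 0.69) = 35.75 × 0.8615 = 30.80 m.
Width = 2Δx = 61.6 m.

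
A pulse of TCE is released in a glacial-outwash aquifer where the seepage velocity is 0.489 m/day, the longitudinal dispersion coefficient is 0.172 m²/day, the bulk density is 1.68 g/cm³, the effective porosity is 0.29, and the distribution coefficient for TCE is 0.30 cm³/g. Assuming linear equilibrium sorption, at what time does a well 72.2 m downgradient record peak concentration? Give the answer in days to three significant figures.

402 days

Retardation factor R = 1 + ρ_b·K_d/n = 1 + 1.68 × 0.30/0.29 = 2.738.
Sorption retards both mechanisms: v_R = v/R = 0.1786 m/day, D_R = D/R = 0.06282 m²/day.
Peak time from v_R²t² + 2D_R t − x² = 0: t = (√(D_R² + v_R²x²) − D_R)/v_R².
√(D_R² + v_R²x²) = √(0.06282² + 0.1786² × 72.2²) = 12.90; v_R² = 0.03190.
t = (12.90 − 0.06282)/0.03190 = 402 days.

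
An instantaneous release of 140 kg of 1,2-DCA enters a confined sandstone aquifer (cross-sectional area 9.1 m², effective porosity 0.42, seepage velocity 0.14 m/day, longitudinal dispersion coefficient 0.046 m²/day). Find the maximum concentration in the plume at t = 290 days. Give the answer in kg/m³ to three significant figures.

The peak of an instantaneous 1D plume sits at x = vt; there the Gaussian factor is 1 and C_max = M/(n_e·A·√(4πDt)), where n_e·A is the pore area the mass is dissolved in.
√(4πDt) = √(4π × 0.046 × 290) = 12.95 m, so C_max = 140/(0.42 × 9.1 × 12.95) = 2.83 kg/m³.

2.83 kg/m³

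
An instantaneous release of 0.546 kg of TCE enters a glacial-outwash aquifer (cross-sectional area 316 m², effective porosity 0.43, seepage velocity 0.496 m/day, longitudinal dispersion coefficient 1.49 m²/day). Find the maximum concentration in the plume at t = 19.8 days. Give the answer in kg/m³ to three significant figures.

The peak of an instantaneous 1D plume sits at x = vt; there the Gaussian factor is 1 and C_max = M/(n_e·A·√(4πDt)), where n_e·A is the pore area the mass is dissolved in.
√(4πDt) = √(4π × 1.49 × 19.8) = 19.25 m, so C_max = 0.546/(0.43 × 316 × 19.25) = 0.000209 kg/m³.

0.000209 kg/m³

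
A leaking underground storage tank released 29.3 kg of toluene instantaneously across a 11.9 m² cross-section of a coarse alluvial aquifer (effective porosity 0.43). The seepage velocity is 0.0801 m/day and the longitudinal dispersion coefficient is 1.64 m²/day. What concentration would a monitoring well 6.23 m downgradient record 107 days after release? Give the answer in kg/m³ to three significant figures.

0.121 kg/m³

For an instantaneous plane source, C(x,t) = M/(n_e·A·√(4πDt)) · exp(−(x−vt)²/(4Dt)), with n_e·A the pore (flow) area.
Plume center vt = 0.0801 × 107 = 8.5707 m, so the well at 6.23 m is 2.3407 m upgradient of the peak.
√(4πDt) = 46.96 m, giving peak height M/(n_e·A·√(4πDt)) = 29.3/(0.43 × 11.9 × 46.96) = 0.1219 kg/m³.
(x−vt)²/(4Dt) = (-2.3407)²/(4 × 1.64 × 107) = 0.007806; exp(−0.007806) = 0.9922.
C = 0.1219 × 0.9922 = 0.121 kg/m³.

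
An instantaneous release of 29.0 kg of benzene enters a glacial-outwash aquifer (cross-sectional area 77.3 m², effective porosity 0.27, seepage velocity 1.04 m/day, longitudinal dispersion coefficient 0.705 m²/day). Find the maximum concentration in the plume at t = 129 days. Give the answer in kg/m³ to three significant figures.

0.0411 kg/m³

The peak of an instantaneous 1D plume sits at x = vt; there the Gaussian factor is 1 and C_max = M/(n_e·A·√(4πDt)), where n_e·A is the pore area the mass is dissolved in.
√(4πDt) = √(4π × 0.705 × 129) = 33.81 m, so C_max = 29.0/(0.27 × 77.3 × 33.81) = 0.0411 kg/m³.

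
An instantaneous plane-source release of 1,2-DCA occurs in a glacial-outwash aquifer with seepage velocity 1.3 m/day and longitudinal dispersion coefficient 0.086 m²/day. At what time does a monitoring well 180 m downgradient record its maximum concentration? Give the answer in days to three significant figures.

138 days

For the 1D instantaneous-source solution, setting ∂C/∂t = 0 at fixed x gives v²t² + 2Dt − x² = 0, so t = (√(D² + v²x²) − D)/v².
√(D² + v²x²) = √(0.086² + 1.3² × 180²) = 234.0; v² = 1.69.
t = (234.0 − 0.086)/1.69 = 138 days (vs. the pure-advection estimate x/v = 138 d).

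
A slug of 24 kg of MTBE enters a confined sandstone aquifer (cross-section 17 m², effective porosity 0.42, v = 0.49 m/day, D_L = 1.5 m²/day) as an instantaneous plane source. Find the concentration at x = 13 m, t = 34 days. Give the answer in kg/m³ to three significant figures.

For an instantaneous plane source, C(x,t) = M/(n_e·A·√(4πDt)) · exp(−(x−vt)²/(4Dt)), with n_e·A the pore (flow) area.
Plume center vt = 0.49 × 34 = 16.66 m, so the well at 13 m is 3.66 m upgradient of the peak.
√(4πDt) = 25.32 m, giving peak height M/(n_e·A·√(4πDt)) = 24/(0.42 × 17 × 25.32) = 0.1328 kg/m³.
(x−vt)²/(4Dt) = (-3.66)²/(4 × 1.5 × 34) = 0.06566; exp(−0.06566) = 0.9364.
C = 0.1328 × 0.9364 = 0.124 kg/m³.

0.124 kg/m³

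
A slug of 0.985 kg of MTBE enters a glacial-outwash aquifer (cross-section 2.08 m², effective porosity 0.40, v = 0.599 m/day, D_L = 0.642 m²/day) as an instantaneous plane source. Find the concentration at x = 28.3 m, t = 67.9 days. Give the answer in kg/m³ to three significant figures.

For an instantaneous plane source, C(x,t) = M/(n_e·A·√(4πDt)) · exp(−(x−vt)²/(4Dt)), with n_e·A the pore (flow) area.
Plume center vt = 0.599 × 67.9 = 40.6721 m, so the well at 28.3 m is 12.3721 m upgradient of the peak.
√(4πDt) = 23.40 m, giving peak height M/(n_e·A·√(4πDt)) = 0.985/(0.40 × 2.08 × 23.40) = 0.05059 kg/m³.
(x−vt)²/(4Dt) = (-12.3721)²/(4 × 0.642 × 67.9) = 0.8779; exp(−0.8779) = 0.4157.
C = 0.05059 × 0.4157 = 0.0210 kg/m³.

0.0210 kg/m³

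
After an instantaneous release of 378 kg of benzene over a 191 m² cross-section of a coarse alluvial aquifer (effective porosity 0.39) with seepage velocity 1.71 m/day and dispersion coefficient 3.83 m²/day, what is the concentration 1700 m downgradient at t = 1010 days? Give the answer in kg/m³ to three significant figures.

0.0219 kg/m³

For an instantaneous plane source, C(x,t) = M/(n_e·A·√(4πDt)) · exp(−(x−vt)²/(4Dt)), with n_e·A the pore (flow) area.
Plume center vt = 1.71 × 1010 = 1727.1 m, so the well at 1700 m is 27.1 m upgradient of the peak.
√(4πDt) = 220.5 m, giving peak height M/(n_e·A·√(4πDt)) = 378/(0.39 × 191 × 220.5) = 0.02301 kg/m³.
(x−vt)²/(4Dt) = (-27.1)²/(4 × 3.83 × 1010) = 0.04746; exp(−0.04746) = 0.9536.
C = 0.02301 × 0.9536 = 0.0219 kg/m³.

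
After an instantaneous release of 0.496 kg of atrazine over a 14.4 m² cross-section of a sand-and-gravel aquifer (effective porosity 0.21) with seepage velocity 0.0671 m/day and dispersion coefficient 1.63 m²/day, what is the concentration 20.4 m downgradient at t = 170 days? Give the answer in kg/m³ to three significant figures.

0.00258 kg/m³

For an instantaneous plane source, C(x,t) = M/(n_e·A·√(4πDt)) · exp(−(x−vt)²/(4Dt)), with n_e·A the pore (flow) area.
Plume center vt = 0.0671 × 170 = 11.407 m, so the well at 20.4 m is 8.993 m downgradient of the peak.
√(4πDt) = 59.01 m, giving peak height M/(n_e·A·√(4πDt)) = 0.496/(0.21 × 14.4 × 59.01) = 0.002780 kg/m³.
(x−vt)²/(4Dt) = (8.993)²/(4 × 1.63 × 170) = 0.07296; exp(−0.07296) = 0.9296.
C = 0.002780 × 0.9296 = 0.00258 kg/m³.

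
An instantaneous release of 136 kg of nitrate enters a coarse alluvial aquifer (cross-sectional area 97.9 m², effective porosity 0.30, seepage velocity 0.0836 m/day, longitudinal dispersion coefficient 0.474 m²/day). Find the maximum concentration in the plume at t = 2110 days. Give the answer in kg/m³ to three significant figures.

0.0413 kg/m³

The peak of an instantaneous 1D plume sits at x = vt; there the Gaussian factor is 1 and C_max = M/(n_e·A·√(4πDt)), where n_e·A is the pore area the mass is dissolved in.
√(4πDt) = √(4π × 0.474 × 2110) = 112.1 m, so C_max = 136/(0.30 × 97.9 × 112.1) = 0.0413 kg/m³.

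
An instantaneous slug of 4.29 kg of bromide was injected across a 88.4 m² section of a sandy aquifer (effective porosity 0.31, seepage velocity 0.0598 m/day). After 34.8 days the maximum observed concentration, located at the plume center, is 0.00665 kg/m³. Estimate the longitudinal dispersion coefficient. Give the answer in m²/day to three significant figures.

At the plume center C_max = M/(n_e·A·√(4πDt)), so D = M²/(4πt·(n_e·A·C_max)²).
n_e·A·C_max = 0.31 × 88.4 × 0.00665 = 0.1822 kg/m.
D = 4.29²/(4π × 34.8 × 0.1822²) = 1.27 m²/day.

1.27 m²/day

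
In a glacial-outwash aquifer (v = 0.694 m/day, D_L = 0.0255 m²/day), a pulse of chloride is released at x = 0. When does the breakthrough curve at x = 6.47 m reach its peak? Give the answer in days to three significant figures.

For the 1D instantaneous-source solution, setting ∂C/∂t = 0 at fixed x gives v²t² + 2Dt − x² = 0, so t = (√(D² + v²x²) − D)/v².
√(D² + v²x²) = √(0.0255² + 0.694² × 6.47²) = 4.490; v² = 0.481636.
t = (4.490 − 0.0255)/0.481636 = 9.27 days (vs. the pure-advection estimate x/v = 9.32 d).

9.27 days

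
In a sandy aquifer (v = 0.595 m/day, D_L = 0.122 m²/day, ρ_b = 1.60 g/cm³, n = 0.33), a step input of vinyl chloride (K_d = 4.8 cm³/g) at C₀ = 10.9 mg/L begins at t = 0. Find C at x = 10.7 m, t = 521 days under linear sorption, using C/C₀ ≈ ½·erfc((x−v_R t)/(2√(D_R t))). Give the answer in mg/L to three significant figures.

Retardation factor R = 1 + ρ_b·K_d/n = 1 + 1.60 × 4.8/0.33 = 24.27.
Sorption retards both mechanisms: v_R = v/R = 0.02452 m/day, D_R = D/R = 0.005027 m²/day.
v_R·t = 0.02452 × 521 = 12.77492 m; 2√(D_R t) = 3.237 m; argument = (10.7 − 12.77492)/3.237 = -0.6410.
C = C₀ × ½·erfc(-0.6410) = 10.9 × 0.8177 = 8.91 mg/L.

8.91 mg/L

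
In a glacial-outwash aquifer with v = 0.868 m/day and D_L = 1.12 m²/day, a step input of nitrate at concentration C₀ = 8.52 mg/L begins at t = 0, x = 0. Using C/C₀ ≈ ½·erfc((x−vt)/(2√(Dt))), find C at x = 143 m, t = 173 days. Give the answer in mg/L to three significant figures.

5.47 mg/L

For a continuous step input, C/C₀ ≈ ½·erfc((x−vt)/(2√(Dt))).
vt = 0.868 × 173 = 150.164 m and 2√(Dt) = 2√(1.12 × 173) = 27.84 m.
Argument (x−vt)/(2√(Dt)) = (143 − 150.164)/27.84 = -0.2573; ½·erfc(-0.2573) = 0.6420.
C = 8.52 × 0.6420 = 5.47 mg/L.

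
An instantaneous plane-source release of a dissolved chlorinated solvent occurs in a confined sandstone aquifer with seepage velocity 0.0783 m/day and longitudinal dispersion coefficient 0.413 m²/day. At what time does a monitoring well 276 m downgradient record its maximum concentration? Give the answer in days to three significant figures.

3460 days

For the 1D instantaneous-source solution, setting ∂C/∂t = 0 at fixed x gives v²t² + 2Dt − x² = 0, so t = (√(D² + v²x²) − D)/v².
√(D² + v²x²) = √(0.413² + 0.0783² × 276²) = 21.61; v² = 0.00613089.
t = (21.61 − 0.413)/0.00613089 = 3460 days (vs. the pure-advection estimate x/v = 3520 d).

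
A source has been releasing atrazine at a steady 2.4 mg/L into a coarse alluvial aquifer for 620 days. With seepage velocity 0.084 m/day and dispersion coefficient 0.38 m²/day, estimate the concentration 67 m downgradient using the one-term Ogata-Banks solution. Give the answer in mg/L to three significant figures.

0.590 mg/L

For a continuous step input, C/C₀ ≈ ½·erfc((x−vt)/(2√(Dt))).
vt = 0.084 × 620 = 52.08 m and 2√(Dt) = 2√(0.38 × 620) = 30.70 m.
Argument (x−vt)/(2√(Dt)) = (67 − 52.08)/30.70 = 0.4860; ½·erfc(0.4860) = 0.2459.
C = 2.4 × 0.2459 = 0.590 mg/L.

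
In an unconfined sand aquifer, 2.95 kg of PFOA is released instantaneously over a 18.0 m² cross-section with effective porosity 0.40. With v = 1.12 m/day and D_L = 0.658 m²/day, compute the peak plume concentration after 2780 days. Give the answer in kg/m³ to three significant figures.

0.00270 kg/m³

The peak of an instantaneous 1D plume sits at x = vt; there the Gaussian factor is 1 and C_max = M/(n_e·A·√(4πDt)), where n_e·A is the pore area the mass is dissolved in.
√(4πDt) = √(4π × 0.658 × 2780) = 151.6 m, so C_max = 2.95/(0.40 × 18.0 × 151.6) = 0.00270 kg/m³.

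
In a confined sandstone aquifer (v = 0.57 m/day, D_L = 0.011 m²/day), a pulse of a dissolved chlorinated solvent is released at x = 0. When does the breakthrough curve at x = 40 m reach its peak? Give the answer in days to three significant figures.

70.1 days

For the 1D instantaneous-source solution, setting ∂C/∂t = 0 at fixed x gives v²t² + 2Dt − x² = 0, so t = (√(D² + v²x²) − D)/v².
√(D² + v²x²) = √(0.011² + 0.57² × 40²) = 22.80; v² = 0.3249.
t = (22.80 − 0.011)/0.3249 = 70.1 days (vs. the pure-advection estimate x/v = 70.2 d).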